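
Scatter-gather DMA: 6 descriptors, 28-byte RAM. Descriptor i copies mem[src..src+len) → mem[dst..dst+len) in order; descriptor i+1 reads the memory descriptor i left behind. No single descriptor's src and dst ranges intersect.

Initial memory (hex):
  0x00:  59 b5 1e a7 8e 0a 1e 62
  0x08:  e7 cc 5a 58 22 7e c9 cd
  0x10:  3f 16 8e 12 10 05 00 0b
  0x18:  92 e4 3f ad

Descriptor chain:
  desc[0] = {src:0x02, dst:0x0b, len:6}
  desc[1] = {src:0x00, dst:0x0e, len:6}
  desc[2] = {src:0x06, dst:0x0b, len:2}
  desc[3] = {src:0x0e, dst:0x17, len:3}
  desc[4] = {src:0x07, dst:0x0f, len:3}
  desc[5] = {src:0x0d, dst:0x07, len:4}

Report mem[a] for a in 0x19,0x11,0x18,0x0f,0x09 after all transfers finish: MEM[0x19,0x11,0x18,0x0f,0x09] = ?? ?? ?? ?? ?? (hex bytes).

#0 dst[0x0b+6] := {0x1e,0xa7,0x8e,0x0a,0x1e,0x62}
#1 dst[0x0e+6] := {0x59,0xb5,0x1e,0xa7,0x8e,0x0a}
#2 dst[0x0b+2] := {0x1e,0x62}
#3 dst[0x17+3] := {0x59,0xb5,0x1e}
#4 dst[0x0f+3] := {0x62,0xe7,0xcc}
#5 dst[0x07+4] := {0x8e,0x59,0x62,0xe7}
query mem[0x19]=0x1e, mem[0x11]=0xcc, mem[0x18]=0xb5, mem[0x0f]=0x62, mem[0x09]=0x62

MEM[0x19,0x11,0x18,0x0f,0x09] = 1e cc b5 62 62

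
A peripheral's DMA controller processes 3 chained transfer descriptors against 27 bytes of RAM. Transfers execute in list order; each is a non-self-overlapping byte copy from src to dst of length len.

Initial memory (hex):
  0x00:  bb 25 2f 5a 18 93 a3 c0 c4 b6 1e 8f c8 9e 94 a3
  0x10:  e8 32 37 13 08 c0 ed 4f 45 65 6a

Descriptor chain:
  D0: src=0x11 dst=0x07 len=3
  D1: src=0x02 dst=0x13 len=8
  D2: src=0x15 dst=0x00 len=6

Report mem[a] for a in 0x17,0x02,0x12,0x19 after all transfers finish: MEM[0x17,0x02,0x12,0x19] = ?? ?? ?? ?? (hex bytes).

MEM[0x17,0x02,0x12,0x19] = a3 a3 37 37

D0: mem[0x07..0x09] <- [32 37 13]
D1: mem[0x13..0x1a] <- [2f 5a 18 93 a3 32 37 13]
D2: mem[0x00..0x05] <- [18 93 a3 32 37 13]
query mem[0x17]=0xa3, mem[0x02]=0xa3, mem[0x12]=0x37, mem[0x19]=0x37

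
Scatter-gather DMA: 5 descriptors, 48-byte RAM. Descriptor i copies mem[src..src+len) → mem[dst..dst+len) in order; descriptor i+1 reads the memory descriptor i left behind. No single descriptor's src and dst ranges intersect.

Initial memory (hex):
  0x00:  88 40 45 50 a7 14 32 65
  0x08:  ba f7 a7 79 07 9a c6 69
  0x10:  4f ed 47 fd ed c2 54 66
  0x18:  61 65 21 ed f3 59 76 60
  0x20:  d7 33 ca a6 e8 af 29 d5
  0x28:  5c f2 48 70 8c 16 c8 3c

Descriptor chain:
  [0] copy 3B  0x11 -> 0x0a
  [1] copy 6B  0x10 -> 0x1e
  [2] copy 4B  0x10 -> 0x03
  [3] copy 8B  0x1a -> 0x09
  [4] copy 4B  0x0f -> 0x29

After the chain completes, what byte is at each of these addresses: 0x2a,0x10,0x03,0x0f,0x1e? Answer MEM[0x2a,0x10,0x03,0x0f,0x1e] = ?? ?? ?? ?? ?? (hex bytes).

  after D0: wrote 3B at 0x0a = ed47fd
  after D1: wrote 6B at 0x1e = 4fed47fdedc2
  after D2: wrote 4B at 0x03 = 4fed47fd
  after D3: wrote 8B at 0x09 = 21edf3594fed47fd
  after D4: wrote 4B at 0x29 = 47fded47
query mem[0x2a]=0xfd, mem[0x10]=0xfd, mem[0x03]=0x4f, mem[0x0f]=0x47, mem[0x1e]=0x4f

MEM[0x2a,0x10,0x03,0x0f,0x1e] = fd fd 4f 47 4f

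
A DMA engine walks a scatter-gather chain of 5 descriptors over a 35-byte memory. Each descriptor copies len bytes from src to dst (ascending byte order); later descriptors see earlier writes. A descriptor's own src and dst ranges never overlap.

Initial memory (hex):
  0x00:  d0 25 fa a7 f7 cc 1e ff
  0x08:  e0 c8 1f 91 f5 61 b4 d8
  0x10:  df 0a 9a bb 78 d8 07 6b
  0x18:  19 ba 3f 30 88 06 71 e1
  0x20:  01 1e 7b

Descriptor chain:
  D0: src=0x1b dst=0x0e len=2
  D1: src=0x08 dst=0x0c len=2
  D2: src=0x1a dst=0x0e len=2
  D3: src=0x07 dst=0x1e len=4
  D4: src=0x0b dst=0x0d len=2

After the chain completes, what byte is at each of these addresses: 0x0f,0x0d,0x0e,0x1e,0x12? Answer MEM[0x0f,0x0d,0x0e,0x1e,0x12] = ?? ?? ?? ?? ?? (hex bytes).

  after D0: wrote 2B at 0x0e = 3088
  after D1: wrote 2B at 0x0c = e0c8
  after D2: wrote 2B at 0x0e = 3f30
  after D3: wrote 4B at 0x1e = ffe0c81f
  after D4: wrote 2B at 0x0d = 91e0
query mem[0x0f]=0x30, mem[0x0d]=0x91, mem[0x0e]=0xe0, mem[0x1e]=0xff, mem[0x12]=0x9a

MEM[0x0f,0x0d,0x0e,0x1e,0x12] = 30 91 e0 ff 9a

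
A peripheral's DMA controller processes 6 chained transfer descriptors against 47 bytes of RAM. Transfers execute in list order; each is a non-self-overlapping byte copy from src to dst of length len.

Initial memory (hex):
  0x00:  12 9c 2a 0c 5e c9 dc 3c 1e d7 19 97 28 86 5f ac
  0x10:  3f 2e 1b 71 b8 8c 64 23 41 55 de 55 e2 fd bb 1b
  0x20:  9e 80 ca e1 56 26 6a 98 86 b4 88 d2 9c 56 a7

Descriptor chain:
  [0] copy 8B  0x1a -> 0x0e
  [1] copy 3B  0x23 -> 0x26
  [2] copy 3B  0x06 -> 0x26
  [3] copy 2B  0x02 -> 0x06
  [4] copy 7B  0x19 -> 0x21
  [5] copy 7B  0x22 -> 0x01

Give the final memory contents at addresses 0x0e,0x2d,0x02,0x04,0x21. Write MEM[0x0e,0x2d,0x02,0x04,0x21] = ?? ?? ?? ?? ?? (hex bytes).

D0: mem[0x0e..0x15] <- [de 55 e2 fd bb 1b 9e 80]
D1: mem[0x26..0x28] <- [e1 56 26]
D2: mem[0x26..0x28] <- [dc 3c 1e]
D3: mem[0x06..0x07] <- [2a 0c]
D4: mem[0x21..0x27] <- [55 de 55 e2 fd bb 1b]
D5: mem[0x01..0x07] <- [de 55 e2 fd bb 1b 1e]
query mem[0x0e]=0xde, mem[0x2d]=0x56, mem[0x02]=0x55, mem[0x04]=0xfd, mem[0x21]=0x55

MEM[0x0e,0x2d,0x02,0x04,0x21] = de 56 55 fd 55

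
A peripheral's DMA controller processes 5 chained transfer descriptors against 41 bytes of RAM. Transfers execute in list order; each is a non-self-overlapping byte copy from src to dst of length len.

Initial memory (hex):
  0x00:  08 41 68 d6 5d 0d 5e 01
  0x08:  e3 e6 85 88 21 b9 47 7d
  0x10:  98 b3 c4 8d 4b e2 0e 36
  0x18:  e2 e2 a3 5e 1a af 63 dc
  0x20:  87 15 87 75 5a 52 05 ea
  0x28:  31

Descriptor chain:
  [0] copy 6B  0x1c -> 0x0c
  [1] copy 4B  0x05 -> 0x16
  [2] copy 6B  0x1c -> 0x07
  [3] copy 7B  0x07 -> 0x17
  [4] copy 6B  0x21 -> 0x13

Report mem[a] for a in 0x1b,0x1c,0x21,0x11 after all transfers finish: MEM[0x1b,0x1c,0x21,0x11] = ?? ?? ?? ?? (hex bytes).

D0: mem[0x0c..0x11] <- [1a af 63 dc 87 15]
D1: mem[0x16..0x19] <- [0d 5e 01 e3]
D2: mem[0x07..0x0c] <- [1a af 63 dc 87 15]
D3: mem[0x17..0x1d] <- [1a af 63 dc 87 15 af]
D4: mem[0x13..0x18] <- [15 87 75 5a 52 05]
query mem[0x1b]=0x87, mem[0x1c]=0x15, mem[0x21]=0x15, mem[0x11]=0x15

MEM[0x1b,0x1c,0x21,0x11] = 87 15 15 15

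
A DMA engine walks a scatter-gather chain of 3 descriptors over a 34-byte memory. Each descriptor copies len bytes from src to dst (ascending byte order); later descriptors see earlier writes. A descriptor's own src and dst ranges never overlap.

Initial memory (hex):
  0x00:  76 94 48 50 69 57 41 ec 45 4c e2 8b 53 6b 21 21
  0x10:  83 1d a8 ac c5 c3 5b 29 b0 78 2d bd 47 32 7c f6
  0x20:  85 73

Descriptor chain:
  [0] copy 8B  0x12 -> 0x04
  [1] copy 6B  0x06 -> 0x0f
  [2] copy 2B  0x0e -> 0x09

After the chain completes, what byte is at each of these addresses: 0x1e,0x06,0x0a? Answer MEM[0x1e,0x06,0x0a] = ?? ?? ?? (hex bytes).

MEM[0x1e,0x06,0x0a] = 7c c5 c5

#0 dst[0x04+8] := {0xa8,0xac,0xc5,0xc3,0x5b,0x29,0xb0,0x78}
#1 dst[0x0f+6] := {0xc5,0xc3,0x5b,0x29,0xb0,0x78}
#2 dst[0x09+2] := {0x21,0xc5}
query mem[0x1e]=0x7c, mem[0x06]=0xc5, mem[0x0a]=0xc5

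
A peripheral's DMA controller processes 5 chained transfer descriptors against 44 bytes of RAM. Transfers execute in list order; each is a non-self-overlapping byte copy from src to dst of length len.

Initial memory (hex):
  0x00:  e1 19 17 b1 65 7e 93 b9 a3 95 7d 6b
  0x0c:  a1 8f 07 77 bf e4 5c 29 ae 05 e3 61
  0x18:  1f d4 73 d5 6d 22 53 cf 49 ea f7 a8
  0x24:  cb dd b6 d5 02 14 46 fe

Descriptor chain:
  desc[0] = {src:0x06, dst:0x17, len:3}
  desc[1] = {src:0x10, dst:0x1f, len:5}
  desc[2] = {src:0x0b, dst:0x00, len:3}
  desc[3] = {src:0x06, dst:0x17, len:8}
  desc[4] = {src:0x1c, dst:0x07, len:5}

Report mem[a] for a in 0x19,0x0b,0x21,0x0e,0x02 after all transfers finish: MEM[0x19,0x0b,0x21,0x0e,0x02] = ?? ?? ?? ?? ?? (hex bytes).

#0 dst[0x17+3] := {0x93,0xb9,0xa3}
#1 dst[0x1f+5] := {0xbf,0xe4,0x5c,0x29,0xae}
#2 dst[0x00+3] := {0x6b,0xa1,0x8f}
#3 dst[0x17+8] := {0x93,0xb9,0xa3,0x95,0x7d,0x6b,0xa1,0x8f}
#4 dst[0x07+5] := {0x6b,0xa1,0x8f,0xbf,0xe4}
query mem[0x19]=0xa3, mem[0x0b]=0xe4, mem[0x21]=0x5c, mem[0x0e]=0x07, mem[0x02]=0x8f

MEM[0x19,0x0b,0x21,0x0e,0x02] = a3 e4 5c 07 8f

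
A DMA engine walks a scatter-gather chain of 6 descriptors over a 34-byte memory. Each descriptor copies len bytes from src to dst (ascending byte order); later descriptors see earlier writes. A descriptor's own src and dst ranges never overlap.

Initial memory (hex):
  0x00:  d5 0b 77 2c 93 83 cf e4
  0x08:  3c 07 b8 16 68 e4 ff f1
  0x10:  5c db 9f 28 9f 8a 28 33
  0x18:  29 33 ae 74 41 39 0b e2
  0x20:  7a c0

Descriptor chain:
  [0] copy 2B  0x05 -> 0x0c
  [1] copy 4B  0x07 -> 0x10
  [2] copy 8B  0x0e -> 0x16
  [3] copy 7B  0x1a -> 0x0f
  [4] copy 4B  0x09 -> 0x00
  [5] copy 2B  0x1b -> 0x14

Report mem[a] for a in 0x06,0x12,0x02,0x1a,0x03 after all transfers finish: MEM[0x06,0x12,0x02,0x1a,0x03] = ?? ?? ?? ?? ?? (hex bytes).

MEM[0x06,0x12,0x02,0x1a,0x03] = cf 8a 16 07 83

[0] 0x05->0x0c len=2 : 83 cf
[1] 0x07->0x10 len=4 : e4 3c 07 b8
[2] 0x0e->0x16 len=8 : ff f1 e4 3c 07 b8 9f 8a
[3] 0x1a->0x0f len=7 : 07 b8 9f 8a 0b e2 7a
[4] 0x09->0x00 len=4 : 07 b8 16 83
[5] 0x1b->0x14 len=2 : b8 9f
query mem[0x06]=0xcf, mem[0x12]=0x8a, mem[0x02]=0x16, mem[0x1a]=0x07, mem[0x03]=0x83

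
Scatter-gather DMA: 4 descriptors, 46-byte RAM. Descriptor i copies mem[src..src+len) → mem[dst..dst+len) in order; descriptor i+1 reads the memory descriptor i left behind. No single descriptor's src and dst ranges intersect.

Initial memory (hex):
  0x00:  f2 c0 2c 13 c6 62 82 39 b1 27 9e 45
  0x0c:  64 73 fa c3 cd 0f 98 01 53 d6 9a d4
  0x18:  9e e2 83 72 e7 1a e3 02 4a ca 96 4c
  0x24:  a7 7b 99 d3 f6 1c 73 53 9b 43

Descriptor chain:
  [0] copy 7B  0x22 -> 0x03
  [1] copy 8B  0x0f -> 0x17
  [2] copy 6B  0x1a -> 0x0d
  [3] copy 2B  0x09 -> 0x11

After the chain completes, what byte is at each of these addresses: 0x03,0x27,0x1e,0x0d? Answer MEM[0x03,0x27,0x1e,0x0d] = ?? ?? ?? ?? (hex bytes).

D0: mem[0x03..0x09] <- [96 4c a7 7b 99 d3 f6]
D1: mem[0x17..0x1e] <- [c3 cd 0f 98 01 53 d6 9a]
D2: mem[0x0d..0x12] <- [98 01 53 d6 9a 02]
D3: mem[0x11..0x12] <- [f6 9e]
query mem[0x03]=0x96, mem[0x27]=0xd3, mem[0x1e]=0x9a, mem[0x0d]=0x98

MEM[0x03,0x27,0x1e,0x0d] = 96 d3 9a 98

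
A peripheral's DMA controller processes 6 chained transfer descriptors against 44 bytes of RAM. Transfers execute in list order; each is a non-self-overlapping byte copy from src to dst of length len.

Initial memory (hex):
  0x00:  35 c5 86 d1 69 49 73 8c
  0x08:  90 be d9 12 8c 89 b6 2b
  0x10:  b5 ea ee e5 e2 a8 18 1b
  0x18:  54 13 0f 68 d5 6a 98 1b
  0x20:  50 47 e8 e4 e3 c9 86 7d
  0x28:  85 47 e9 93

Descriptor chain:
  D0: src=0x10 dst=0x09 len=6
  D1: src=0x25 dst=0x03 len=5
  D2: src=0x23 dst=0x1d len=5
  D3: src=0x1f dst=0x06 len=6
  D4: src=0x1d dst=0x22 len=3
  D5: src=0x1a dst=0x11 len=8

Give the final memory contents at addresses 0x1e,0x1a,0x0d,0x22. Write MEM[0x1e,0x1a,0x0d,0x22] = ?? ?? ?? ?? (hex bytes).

D0: mem[0x09..0x0e] <- [b5 ea ee e5 e2 a8]
D1: mem[0x03..0x07] <- [c9 86 7d 85 47]
D2: mem[0x1d..0x21] <- [e4 e3 c9 86 7d]
D3: mem[0x06..0x0b] <- [c9 86 7d e8 e4 e3]
D4: mem[0x22..0x24] <- [e4 e3 c9]
D5: mem[0x11..0x18] <- [0f 68 d5 e4 e3 c9 86 7d]
query mem[0x1e]=0xe3, mem[0x1a]=0x0f, mem[0x0d]=0xe2, mem[0x22]=0xe4

MEM[0x1e,0x1a,0x0d,0x22] = e3 0f e2 e4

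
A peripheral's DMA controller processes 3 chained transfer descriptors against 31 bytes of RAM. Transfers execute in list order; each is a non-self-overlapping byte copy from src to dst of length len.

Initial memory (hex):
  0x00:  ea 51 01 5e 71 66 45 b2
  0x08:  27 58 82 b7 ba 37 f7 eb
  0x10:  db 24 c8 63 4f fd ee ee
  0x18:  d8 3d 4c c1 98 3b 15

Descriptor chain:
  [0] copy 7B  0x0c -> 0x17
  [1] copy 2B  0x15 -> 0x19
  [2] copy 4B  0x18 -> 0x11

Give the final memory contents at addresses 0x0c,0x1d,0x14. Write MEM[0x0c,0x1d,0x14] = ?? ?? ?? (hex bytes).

#0 dst[0x17+7] := {0xba,0x37,0xf7,0xeb,0xdb,0x24,0xc8}
#1 dst[0x19+2] := {0xfd,0xee}
#2 dst[0x11+4] := {0x37,0xfd,0xee,0xdb}
query mem[0x0c]=0xba, mem[0x1d]=0xc8, mem[0x14]=0xdb

MEM[0x0c,0x1d,0x14] = ba c8 db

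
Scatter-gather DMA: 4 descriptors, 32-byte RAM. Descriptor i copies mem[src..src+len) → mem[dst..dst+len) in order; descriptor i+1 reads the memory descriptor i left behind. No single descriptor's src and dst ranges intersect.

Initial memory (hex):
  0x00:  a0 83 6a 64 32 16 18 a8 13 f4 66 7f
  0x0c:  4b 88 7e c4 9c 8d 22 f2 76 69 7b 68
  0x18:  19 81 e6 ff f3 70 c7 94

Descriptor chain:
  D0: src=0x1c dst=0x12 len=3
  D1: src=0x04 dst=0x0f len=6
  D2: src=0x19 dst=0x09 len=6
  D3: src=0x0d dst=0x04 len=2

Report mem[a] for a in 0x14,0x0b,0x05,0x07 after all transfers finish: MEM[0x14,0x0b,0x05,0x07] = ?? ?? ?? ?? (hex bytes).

[0] 0x1c->0x12 len=3 : f3 70 c7
[1] 0x04->0x0f len=6 : 32 16 18 a8 13 f4
[2] 0x19->0x09 len=6 : 81 e6 ff f3 70 c7
[3] 0x0d->0x04 len=2 : 70 c7
query mem[0x14]=0xf4, mem[0x0b]=0xff, mem[0x05]=0xc7, mem[0x07]=0xa8

MEM[0x14,0x0b,0x05,0x07] = f4 ff c7 a8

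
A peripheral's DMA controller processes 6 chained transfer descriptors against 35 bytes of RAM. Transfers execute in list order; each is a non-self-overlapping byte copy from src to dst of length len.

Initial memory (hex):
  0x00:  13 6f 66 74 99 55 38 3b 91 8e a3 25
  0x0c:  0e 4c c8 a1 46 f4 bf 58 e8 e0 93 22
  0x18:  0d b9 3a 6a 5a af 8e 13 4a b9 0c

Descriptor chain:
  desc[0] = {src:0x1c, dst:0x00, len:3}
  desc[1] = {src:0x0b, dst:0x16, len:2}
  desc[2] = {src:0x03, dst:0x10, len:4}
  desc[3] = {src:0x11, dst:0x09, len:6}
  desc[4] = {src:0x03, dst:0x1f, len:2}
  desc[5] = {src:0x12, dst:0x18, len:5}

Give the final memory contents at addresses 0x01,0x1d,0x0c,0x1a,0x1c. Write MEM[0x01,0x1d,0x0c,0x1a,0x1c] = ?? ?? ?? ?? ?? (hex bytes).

MEM[0x01,0x1d,0x0c,0x1a,0x1c] = af af e8 e8 25

D0: mem[0x00..0x02] <- [5a af 8e]
D1: mem[0x16..0x17] <- [25 0e]
D2: mem[0x10..0x13] <- [74 99 55 38]
D3: mem[0x09..0x0e] <- [99 55 38 e8 e0 25]
D4: mem[0x1f..0x20] <- [74 99]
D5: mem[0x18..0x1c] <- [55 38 e8 e0 25]
query mem[0x01]=0xaf, mem[0x1d]=0xaf, mem[0x0c]=0xe8, mem[0x1a]=0xe8, mem[0x1c]=0x25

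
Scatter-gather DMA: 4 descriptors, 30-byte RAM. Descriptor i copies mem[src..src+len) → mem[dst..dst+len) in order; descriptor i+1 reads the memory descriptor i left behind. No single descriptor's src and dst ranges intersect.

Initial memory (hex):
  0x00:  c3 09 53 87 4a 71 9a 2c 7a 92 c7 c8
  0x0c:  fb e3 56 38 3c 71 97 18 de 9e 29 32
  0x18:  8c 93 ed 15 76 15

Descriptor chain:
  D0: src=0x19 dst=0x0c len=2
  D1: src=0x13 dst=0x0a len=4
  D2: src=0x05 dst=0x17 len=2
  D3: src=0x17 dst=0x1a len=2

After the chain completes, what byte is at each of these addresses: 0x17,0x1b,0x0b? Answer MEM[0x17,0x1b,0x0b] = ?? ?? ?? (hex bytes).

MEM[0x17,0x1b,0x0b] = 71 9a de

D0: mem[0x0c..0x0d] <- [93 ed]
D1: mem[0x0a..0x0d] <- [18 de 9e 29]
D2: mem[0x17..0x18] <- [71 9a]
D3: mem[0x1a..0x1b] <- [71 9a]
query mem[0x17]=0x71, mem[0x1b]=0x9a, mem[0x0b]=0xde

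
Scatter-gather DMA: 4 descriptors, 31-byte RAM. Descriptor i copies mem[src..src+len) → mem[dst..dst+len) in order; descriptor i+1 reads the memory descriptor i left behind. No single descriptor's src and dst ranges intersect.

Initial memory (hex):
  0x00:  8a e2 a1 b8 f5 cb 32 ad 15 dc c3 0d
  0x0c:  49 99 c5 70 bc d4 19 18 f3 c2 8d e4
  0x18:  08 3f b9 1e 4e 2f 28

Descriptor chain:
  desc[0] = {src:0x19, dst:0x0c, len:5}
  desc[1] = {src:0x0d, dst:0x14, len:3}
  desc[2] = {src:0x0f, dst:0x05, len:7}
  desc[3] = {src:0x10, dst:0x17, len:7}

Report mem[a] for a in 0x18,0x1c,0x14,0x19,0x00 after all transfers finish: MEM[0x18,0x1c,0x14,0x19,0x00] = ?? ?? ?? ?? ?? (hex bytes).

#0 dst[0x0c+5] := {0x3f,0xb9,0x1e,0x4e,0x2f}
#1 dst[0x14+3] := {0xb9,0x1e,0x4e}
#2 dst[0x05+7] := {0x4e,0x2f,0xd4,0x19,0x18,0xb9,0x1e}
#3 dst[0x17+7] := {0x2f,0xd4,0x19,0x18,0xb9,0x1e,0x4e}
query mem[0x18]=0xd4, mem[0x1c]=0x1e, mem[0x14]=0xb9, mem[0x19]=0x19, mem[0x00]=0x8a

MEM[0x18,0x1c,0x14,0x19,0x00] = d4 1e b9 19 8a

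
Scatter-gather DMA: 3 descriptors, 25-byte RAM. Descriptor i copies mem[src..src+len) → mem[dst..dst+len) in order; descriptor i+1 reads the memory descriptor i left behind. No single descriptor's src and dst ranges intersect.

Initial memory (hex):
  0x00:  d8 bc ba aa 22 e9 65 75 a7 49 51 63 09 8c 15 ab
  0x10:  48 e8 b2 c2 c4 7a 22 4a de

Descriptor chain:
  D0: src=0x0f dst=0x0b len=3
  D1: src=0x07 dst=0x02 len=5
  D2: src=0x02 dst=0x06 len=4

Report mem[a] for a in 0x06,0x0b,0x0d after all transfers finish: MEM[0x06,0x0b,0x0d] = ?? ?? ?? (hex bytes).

MEM[0x06,0x0b,0x0d] = 75 ab e8

D0: mem[0x0b..0x0d] <- [ab 48 e8]
D1: mem[0x02..0x06] <- [75 a7 49 51 ab]
D2: mem[0x06..0x09] <- [75 a7 49 51]
query mem[0x06]=0x75, mem[0x0b]=0xab, mem[0x0d]=0xe8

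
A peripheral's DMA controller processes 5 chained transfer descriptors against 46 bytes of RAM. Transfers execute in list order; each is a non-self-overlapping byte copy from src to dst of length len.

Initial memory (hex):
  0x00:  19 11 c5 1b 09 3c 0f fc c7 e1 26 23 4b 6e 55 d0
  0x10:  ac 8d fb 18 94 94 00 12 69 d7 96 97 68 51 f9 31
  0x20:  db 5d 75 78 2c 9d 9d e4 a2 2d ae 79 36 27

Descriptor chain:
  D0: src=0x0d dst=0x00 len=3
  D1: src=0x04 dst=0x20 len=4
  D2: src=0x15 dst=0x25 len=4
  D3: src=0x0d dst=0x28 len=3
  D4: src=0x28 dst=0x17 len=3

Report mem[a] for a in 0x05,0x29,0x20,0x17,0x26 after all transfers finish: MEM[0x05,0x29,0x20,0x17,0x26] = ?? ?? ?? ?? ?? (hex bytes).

MEM[0x05,0x29,0x20,0x17,0x26] = 3c 55 09 6e 00

D0: mem[0x00..0x02] <- [6e 55 d0]
D1: mem[0x20..0x23] <- [09 3c 0f fc]
D2: mem[0x25..0x28] <- [94 00 12 69]
D3: mem[0x28..0x2a] <- [6e 55 d0]
D4: mem[0x17..0x19] <- [6e 55 d0]
query mem[0x05]=0x3c, mem[0x29]=0x55, mem[0x20]=0x09, mem[0x17]=0x6e, mem[0x26]=0x00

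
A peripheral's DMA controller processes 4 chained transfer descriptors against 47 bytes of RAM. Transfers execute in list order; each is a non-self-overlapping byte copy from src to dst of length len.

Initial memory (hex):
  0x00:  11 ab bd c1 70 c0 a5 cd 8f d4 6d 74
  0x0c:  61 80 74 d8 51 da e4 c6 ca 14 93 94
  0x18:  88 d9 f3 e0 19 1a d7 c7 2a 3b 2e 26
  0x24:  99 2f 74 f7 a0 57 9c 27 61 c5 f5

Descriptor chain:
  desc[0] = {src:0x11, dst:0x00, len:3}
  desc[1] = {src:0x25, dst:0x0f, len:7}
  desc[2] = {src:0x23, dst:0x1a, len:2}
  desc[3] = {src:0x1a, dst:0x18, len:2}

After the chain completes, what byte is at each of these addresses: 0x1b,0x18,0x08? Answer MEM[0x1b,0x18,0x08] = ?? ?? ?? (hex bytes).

MEM[0x1b,0x18,0x08] = 99 26 8f

  after D0: wrote 3B at 0x00 = dae4c6
  after D1: wrote 7B at 0x0f = 2f74f7a0579c27
  after D2: wrote 2B at 0x1a = 2699
  after D3: wrote 2B at 0x18 = 2699
query mem[0x1b]=0x99, mem[0x18]=0x26, mem[0x08]=0x8f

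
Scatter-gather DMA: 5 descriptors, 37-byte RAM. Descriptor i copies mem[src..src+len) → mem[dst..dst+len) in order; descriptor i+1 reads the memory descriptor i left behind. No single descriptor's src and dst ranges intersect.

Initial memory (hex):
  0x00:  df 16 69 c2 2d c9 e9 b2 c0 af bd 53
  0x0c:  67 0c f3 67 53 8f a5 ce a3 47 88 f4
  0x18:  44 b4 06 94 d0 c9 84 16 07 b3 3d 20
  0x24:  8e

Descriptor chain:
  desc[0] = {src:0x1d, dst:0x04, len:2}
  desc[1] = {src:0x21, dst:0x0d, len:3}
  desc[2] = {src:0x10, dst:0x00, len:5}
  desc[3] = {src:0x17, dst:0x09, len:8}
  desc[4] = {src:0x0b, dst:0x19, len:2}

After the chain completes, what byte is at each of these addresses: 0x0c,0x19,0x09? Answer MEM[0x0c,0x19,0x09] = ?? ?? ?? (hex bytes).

#0 dst[0x04+2] := {0xc9,0x84}
#1 dst[0x0d+3] := {0xb3,0x3d,0x20}
#2 dst[0x00+5] := {0x53,0x8f,0xa5,0xce,0xa3}
#3 dst[0x09+8] := {0xf4,0x44,0xb4,0x06,0x94,0xd0,0xc9,0x84}
#4 dst[0x19+2] := {0xb4,0x06}
query mem[0x0c]=0x06, mem[0x19]=0xb4, mem[0x09]=0xf4

MEM[0x0c,0x19,0x09] = 06 b4 f4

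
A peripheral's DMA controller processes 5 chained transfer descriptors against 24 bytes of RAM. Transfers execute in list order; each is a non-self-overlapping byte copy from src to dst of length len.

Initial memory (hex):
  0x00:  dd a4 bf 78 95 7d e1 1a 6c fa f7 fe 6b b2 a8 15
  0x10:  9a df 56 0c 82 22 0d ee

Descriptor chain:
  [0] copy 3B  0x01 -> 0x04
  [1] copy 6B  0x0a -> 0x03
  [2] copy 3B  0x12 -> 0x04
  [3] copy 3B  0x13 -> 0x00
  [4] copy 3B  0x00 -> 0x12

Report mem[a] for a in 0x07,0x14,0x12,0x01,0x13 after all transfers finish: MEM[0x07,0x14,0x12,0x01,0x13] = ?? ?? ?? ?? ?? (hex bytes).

#0 dst[0x04+3] := {0xa4,0xbf,0x78}
#1 dst[0x03+6] := {0xf7,0xfe,0x6b,0xb2,0xa8,0x15}
#2 dst[0x04+3] := {0x56,0x0c,0x82}
#3 dst[0x00+3] := {0x0c,0x82,0x22}
#4 dst[0x12+3] := {0x0c,0x82,0x22}
query mem[0x07]=0xa8, mem[0x14]=0x22, mem[0x12]=0x0c, mem[0x01]=0x82, mem[0x13]=0x82

MEM[0x07,0x14,0x12,0x01,0x13] = a8 22 0c 82 82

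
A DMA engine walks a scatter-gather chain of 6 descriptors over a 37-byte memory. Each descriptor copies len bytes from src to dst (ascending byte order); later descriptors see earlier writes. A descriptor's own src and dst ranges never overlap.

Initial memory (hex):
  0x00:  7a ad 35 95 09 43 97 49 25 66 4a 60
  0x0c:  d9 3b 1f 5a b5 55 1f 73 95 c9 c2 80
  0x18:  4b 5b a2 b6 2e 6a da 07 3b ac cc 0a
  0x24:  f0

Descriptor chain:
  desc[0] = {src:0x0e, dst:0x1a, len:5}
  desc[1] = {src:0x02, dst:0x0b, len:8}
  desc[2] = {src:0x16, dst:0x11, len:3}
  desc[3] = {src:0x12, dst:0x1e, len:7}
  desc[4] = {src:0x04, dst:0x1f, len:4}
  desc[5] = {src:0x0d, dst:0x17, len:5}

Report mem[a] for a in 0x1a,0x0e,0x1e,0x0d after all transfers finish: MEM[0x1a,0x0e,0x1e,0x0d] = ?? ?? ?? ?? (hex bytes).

MEM[0x1a,0x0e,0x1e,0x0d] = 49 43 80 09

  after D0: wrote 5B at 0x1a = 1f5ab5551f
  after D1: wrote 8B at 0x0b = 3595094397492566
  after D2: wrote 3B at 0x11 = c2804b
  after D3: wrote 7B at 0x1e = 804b95c9c2804b
  after D4: wrote 4B at 0x1f = 09439749
  after D5: wrote 5B at 0x17 = 09439749c2
query mem[0x1a]=0x49, mem[0x0e]=0x43, mem[0x1e]=0x80, mem[0x0d]=0x09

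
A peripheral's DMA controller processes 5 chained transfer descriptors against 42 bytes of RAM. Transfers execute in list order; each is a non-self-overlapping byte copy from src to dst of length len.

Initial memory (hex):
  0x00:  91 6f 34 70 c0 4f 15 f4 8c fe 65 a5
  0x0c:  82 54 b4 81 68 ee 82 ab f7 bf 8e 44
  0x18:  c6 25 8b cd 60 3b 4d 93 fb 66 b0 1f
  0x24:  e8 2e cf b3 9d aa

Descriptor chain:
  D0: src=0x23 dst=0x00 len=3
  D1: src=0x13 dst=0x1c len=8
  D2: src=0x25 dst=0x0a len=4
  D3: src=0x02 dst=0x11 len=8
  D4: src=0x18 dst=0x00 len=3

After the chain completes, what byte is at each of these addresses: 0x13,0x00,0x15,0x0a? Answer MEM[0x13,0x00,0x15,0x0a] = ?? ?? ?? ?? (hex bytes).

[0] 0x23->0x00 len=3 : 1f e8 2e
[1] 0x13->0x1c len=8 : ab f7 bf 8e 44 c6 25 8b
[2] 0x25->0x0a len=4 : 2e cf b3 9d
[3] 0x02->0x11 len=8 : 2e 70 c0 4f 15 f4 8c fe
[4] 0x18->0x00 len=3 : fe 25 8b
query mem[0x13]=0xc0, mem[0x00]=0xfe, mem[0x15]=0x15, mem[0x0a]=0x2e

MEM[0x13,0x00,0x15,0x0a] = c0 fe 15 2e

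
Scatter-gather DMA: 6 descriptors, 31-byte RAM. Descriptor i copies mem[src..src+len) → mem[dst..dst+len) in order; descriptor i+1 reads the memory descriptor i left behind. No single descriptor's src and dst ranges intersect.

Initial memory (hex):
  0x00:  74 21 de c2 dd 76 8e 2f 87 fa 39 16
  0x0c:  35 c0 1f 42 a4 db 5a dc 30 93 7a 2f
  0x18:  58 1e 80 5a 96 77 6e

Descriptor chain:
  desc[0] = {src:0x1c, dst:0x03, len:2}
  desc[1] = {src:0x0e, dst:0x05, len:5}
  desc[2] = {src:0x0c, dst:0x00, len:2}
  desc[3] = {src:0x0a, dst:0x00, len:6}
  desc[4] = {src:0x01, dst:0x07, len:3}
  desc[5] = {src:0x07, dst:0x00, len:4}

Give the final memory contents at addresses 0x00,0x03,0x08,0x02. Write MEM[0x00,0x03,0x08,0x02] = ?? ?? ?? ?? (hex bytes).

  after D0: wrote 2B at 0x03 = 9677
  after D1: wrote 5B at 0x05 = 1f42a4db5a
  after D2: wrote 2B at 0x00 = 35c0
  after D3: wrote 6B at 0x00 = 391635c01f42
  after D4: wrote 3B at 0x07 = 1635c0
  after D5: wrote 4B at 0x00 = 1635c039
query mem[0x00]=0x16, mem[0x03]=0x39, mem[0x08]=0x35, mem[0x02]=0xc0

MEM[0x00,0x03,0x08,0x02] = 16 39 35 c0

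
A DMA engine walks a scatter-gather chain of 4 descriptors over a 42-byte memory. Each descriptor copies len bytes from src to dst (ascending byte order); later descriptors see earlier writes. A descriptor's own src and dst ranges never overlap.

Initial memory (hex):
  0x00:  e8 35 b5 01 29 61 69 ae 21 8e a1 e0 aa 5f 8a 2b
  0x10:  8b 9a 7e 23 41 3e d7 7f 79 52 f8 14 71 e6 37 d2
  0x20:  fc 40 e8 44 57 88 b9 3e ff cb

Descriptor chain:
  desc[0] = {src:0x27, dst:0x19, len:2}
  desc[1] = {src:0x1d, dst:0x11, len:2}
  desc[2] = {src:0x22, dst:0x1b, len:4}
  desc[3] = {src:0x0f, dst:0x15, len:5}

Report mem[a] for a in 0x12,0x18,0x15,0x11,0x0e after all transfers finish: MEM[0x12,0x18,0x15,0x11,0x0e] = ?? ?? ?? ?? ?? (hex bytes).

MEM[0x12,0x18,0x15,0x11,0x0e] = 37 37 2b e6 8a

D0: mem[0x19..0x1a] <- [3e ff]
D1: mem[0x11..0x12] <- [e6 37]
D2: mem[0x1b..0x1e] <- [e8 44 57 88]
D3: mem[0x15..0x19] <- [2b 8b e6 37 23]
query mem[0x12]=0x37, mem[0x18]=0x37, mem[0x15]=0x2b, mem[0x11]=0xe6, mem[0x0e]=0x8a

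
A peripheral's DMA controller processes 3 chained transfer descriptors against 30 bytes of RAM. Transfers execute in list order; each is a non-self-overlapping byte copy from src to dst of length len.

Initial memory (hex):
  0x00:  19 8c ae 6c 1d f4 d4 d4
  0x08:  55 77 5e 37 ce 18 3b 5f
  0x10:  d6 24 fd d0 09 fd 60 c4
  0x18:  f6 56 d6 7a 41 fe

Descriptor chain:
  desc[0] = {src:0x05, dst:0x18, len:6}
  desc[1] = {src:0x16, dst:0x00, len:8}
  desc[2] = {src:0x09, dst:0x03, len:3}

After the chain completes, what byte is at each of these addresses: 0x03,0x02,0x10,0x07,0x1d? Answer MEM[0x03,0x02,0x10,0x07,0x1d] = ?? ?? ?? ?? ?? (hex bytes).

#0 dst[0x18+6] := {0xf4,0xd4,0xd4,0x55,0x77,0x5e}
#1 dst[0x00+8] := {0x60,0xc4,0xf4,0xd4,0xd4,0x55,0x77,0x5e}
#2 dst[0x03+3] := {0x77,0x5e,0x37}
query mem[0x03]=0x77, mem[0x02]=0xf4, mem[0x10]=0xd6, mem[0x07]=0x5e, mem[0x1d]=0x5e

MEM[0x03,0x02,0x10,0x07,0x1d] = 77 f4 d6 5e 5e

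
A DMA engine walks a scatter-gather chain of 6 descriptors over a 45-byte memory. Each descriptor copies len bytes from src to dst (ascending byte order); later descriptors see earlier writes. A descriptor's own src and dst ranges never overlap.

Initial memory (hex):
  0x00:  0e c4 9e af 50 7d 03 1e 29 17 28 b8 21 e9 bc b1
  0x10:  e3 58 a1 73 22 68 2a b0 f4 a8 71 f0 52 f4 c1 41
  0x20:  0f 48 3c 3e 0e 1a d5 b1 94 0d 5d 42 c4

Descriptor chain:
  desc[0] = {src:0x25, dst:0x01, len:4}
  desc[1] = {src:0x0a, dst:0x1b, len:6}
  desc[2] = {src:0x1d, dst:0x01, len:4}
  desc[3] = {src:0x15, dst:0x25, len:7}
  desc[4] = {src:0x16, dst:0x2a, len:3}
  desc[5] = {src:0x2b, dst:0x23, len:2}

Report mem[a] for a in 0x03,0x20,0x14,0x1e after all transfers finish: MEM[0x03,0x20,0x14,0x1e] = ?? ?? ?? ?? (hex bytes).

[0] 0x25->0x01 len=4 : 1a d5 b1 94
[1] 0x0a->0x1b len=6 : 28 b8 21 e9 bc b1
[2] 0x1d->0x01 len=4 : 21 e9 bc b1
[3] 0x15->0x25 len=7 : 68 2a b0 f4 a8 71 28
[4] 0x16->0x2a len=3 : 2a b0 f4
[5] 0x2b->0x23 len=2 : b0 f4
query mem[0x03]=0xbc, mem[0x20]=0xb1, mem[0x14]=0x22, mem[0x1e]=0xe9

MEM[0x03,0x20,0x14,0x1e] = bc b1 22 e9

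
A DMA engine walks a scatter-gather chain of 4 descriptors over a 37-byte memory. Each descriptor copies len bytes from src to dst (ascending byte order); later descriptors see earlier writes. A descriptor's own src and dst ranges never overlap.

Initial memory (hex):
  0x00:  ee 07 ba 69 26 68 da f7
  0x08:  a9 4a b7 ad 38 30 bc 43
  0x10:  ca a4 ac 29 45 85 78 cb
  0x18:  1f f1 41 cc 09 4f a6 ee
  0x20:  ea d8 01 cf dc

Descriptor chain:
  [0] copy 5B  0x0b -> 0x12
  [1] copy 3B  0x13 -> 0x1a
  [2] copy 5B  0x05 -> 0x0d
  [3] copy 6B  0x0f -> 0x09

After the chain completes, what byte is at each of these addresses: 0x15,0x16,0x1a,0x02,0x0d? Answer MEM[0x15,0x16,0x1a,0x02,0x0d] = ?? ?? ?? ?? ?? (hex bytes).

MEM[0x15,0x16,0x1a,0x02,0x0d] = bc 43 38 ba 38

  after D0: wrote 5B at 0x12 = ad3830bc43
  after D1: wrote 3B at 0x1a = 3830bc
  after D2: wrote 5B at 0x0d = 68daf7a94a
  after D3: wrote 6B at 0x09 = f7a94aad3830
query mem[0x15]=0xbc, mem[0x16]=0x43, mem[0x1a]=0x38, mem[0x02]=0xba, mem[0x0d]=0x38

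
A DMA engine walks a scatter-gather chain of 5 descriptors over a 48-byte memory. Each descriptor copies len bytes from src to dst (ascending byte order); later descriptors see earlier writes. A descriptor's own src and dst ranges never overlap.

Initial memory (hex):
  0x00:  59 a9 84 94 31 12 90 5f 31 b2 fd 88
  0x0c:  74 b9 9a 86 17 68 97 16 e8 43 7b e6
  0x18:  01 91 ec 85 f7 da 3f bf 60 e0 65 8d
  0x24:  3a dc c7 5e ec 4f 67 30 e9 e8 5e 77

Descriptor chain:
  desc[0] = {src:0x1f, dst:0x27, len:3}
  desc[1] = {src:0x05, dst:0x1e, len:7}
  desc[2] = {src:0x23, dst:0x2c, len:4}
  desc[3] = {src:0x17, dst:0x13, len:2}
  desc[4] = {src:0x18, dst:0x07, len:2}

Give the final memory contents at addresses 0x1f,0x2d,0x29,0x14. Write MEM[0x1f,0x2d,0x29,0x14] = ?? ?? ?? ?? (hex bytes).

MEM[0x1f,0x2d,0x29,0x14] = 90 88 e0 01

  after D0: wrote 3B at 0x27 = bf60e0
  after D1: wrote 7B at 0x1e = 12905f31b2fd88
  after D2: wrote 4B at 0x2c = fd88dcc7
  after D3: wrote 2B at 0x13 = e601
  after D4: wrote 2B at 0x07 = 0191
query mem[0x1f]=0x90, mem[0x2d]=0x88, mem[0x29]=0xe0, mem[0x14]=0x01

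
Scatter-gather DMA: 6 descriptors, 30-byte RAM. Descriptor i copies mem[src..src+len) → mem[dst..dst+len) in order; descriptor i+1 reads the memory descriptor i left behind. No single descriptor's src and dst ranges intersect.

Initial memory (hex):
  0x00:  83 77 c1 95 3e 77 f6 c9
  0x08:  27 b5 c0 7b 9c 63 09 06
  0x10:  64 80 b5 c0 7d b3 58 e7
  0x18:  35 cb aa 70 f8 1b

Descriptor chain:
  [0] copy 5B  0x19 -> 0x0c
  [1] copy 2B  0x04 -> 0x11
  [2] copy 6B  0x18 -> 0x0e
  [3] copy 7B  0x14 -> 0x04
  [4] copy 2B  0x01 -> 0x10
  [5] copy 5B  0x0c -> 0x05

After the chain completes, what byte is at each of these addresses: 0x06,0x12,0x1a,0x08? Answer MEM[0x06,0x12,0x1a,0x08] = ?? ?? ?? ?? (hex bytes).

MEM[0x06,0x12,0x1a,0x08] = aa f8 aa cb

D0: mem[0x0c..0x10] <- [cb aa 70 f8 1b]
D1: mem[0x11..0x12] <- [3e 77]
D2: mem[0x0e..0x13] <- [35 cb aa 70 f8 1b]
D3: mem[0x04..0x0a] <- [7d b3 58 e7 35 cb aa]
D4: mem[0x10..0x11] <- [77 c1]
D5: mem[0x05..0x09] <- [cb aa 35 cb 77]
query mem[0x06]=0xaa, mem[0x12]=0xf8, mem[0x1a]=0xaa, mem[0x08]=0xcb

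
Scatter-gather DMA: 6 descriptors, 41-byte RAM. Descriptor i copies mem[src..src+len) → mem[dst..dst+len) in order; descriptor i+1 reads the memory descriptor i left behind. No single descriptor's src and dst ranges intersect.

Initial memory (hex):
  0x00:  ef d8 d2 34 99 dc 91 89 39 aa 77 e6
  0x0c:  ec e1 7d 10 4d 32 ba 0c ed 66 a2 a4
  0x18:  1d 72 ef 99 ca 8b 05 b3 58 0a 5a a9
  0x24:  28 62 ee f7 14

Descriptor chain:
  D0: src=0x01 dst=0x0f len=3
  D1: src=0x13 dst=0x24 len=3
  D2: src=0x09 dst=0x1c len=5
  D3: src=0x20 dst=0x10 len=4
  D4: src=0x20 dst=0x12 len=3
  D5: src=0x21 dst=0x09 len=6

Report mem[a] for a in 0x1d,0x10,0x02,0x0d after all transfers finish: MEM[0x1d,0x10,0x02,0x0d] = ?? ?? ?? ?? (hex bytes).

MEM[0x1d,0x10,0x02,0x0d] = 77 e1 d2 ed

[0] 0x01->0x0f len=3 : d8 d2 34
[1] 0x13->0x24 len=3 : 0c ed 66
[2] 0x09->0x1c len=5 : aa 77 e6 ec e1
[3] 0x20->0x10 len=4 : e1 0a 5a a9
[4] 0x20->0x12 len=3 : e1 0a 5a
[5] 0x21->0x09 len=6 : 0a 5a a9 0c ed 66
query mem[0x1d]=0x77, mem[0x10]=0xe1, mem[0x02]=0xd2, mem[0x0d]=0xed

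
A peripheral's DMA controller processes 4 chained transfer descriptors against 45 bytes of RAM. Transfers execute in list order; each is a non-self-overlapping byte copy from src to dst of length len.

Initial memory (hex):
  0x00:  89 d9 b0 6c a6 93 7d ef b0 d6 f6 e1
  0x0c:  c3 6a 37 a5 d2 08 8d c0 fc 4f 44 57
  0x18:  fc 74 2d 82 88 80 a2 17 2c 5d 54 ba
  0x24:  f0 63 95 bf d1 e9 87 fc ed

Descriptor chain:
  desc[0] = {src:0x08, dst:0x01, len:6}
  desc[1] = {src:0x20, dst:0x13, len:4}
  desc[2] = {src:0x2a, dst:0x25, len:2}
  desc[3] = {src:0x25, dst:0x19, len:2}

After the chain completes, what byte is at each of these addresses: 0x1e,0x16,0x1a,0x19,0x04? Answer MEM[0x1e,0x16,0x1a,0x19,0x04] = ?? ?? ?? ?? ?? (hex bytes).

MEM[0x1e,0x16,0x1a,0x19,0x04] = a2 ba fc 87 e1

D0: mem[0x01..0x06] <- [b0 d6 f6 e1 c3 6a]
D1: mem[0x13..0x16] <- [2c 5d 54 ba]
D2: mem[0x25..0x26] <- [87 fc]
D3: mem[0x19..0x1a] <- [87 fc]
query mem[0x1e]=0xa2, mem[0x16]=0xba, mem[0x1a]=0xfc, mem[0x19]=0x87, mem[0x04]=0xe1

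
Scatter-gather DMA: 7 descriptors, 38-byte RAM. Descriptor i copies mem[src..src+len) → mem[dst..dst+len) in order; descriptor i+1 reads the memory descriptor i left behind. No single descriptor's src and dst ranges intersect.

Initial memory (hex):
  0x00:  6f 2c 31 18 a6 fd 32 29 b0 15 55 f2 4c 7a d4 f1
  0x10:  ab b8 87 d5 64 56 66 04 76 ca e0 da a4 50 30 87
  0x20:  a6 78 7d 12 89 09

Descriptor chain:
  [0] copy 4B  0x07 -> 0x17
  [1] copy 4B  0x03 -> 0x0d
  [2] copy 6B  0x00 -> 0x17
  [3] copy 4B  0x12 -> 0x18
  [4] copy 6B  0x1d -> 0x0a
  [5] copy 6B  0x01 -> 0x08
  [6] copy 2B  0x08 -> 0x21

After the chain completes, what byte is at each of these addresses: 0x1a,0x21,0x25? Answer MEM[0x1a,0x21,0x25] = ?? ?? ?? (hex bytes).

MEM[0x1a,0x21,0x25] = 64 2c 09

#0 dst[0x17+4] := {0x29,0xb0,0x15,0x55}
#1 dst[0x0d+4] := {0x18,0xa6,0xfd,0x32}
#2 dst[0x17+6] := {0x6f,0x2c,0x31,0x18,0xa6,0xfd}
#3 dst[0x18+4] := {0x87,0xd5,0x64,0x56}
#4 dst[0x0a+6] := {0x50,0x30,0x87,0xa6,0x78,0x7d}
#5 dst[0x08+6] := {0x2c,0x31,0x18,0xa6,0xfd,0x32}
#6 dst[0x21+2] := {0x2c,0x31}
query mem[0x1a]=0x64, mem[0x21]=0x2c, mem[0x25]=0x09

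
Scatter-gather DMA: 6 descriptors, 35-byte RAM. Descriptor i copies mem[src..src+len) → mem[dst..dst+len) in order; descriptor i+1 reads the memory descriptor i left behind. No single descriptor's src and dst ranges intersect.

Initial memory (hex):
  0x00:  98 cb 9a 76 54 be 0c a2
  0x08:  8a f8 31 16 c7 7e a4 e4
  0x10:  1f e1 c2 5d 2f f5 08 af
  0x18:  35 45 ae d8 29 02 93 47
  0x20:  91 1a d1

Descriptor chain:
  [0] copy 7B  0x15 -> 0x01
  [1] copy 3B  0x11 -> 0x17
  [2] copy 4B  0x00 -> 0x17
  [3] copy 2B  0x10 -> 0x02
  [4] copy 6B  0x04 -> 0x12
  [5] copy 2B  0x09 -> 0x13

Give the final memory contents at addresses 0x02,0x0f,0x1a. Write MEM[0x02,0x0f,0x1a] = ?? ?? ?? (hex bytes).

MEM[0x02,0x0f,0x1a] = 1f e4 af

#0 dst[0x01+7] := {0xf5,0x08,0xaf,0x35,0x45,0xae,0xd8}
#1 dst[0x17+3] := {0xe1,0xc2,0x5d}
#2 dst[0x17+4] := {0x98,0xf5,0x08,0xaf}
#3 dst[0x02+2] := {0x1f,0xe1}
#4 dst[0x12+6] := {0x35,0x45,0xae,0xd8,0x8a,0xf8}
#5 dst[0x13+2] := {0xf8,0x31}
query mem[0x02]=0x1f, mem[0x0f]=0xe4, mem[0x1a]=0xaf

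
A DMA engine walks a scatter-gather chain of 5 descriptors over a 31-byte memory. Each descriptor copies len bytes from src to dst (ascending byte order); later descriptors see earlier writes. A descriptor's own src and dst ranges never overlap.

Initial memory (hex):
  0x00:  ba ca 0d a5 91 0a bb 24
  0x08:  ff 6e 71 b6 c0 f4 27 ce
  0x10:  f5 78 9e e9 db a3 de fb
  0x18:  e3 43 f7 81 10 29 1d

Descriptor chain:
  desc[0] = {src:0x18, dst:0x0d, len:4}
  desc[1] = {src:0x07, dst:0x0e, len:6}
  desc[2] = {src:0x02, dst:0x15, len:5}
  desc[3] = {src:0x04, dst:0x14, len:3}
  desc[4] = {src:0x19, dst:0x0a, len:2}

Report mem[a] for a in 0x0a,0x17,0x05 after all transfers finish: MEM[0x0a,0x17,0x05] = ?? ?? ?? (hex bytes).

MEM[0x0a,0x17,0x05] = bb 91 0a

[0] 0x18->0x0d len=4 : e3 43 f7 81
[1] 0x07->0x0e len=6 : 24 ff 6e 71 b6 c0
[2] 0x02->0x15 len=5 : 0d a5 91 0a bb
[3] 0x04->0x14 len=3 : 91 0a bb
[4] 0x19->0x0a len=2 : bb f7
query mem[0x0a]=0xbb, mem[0x17]=0x91, mem[0x05]=0x0a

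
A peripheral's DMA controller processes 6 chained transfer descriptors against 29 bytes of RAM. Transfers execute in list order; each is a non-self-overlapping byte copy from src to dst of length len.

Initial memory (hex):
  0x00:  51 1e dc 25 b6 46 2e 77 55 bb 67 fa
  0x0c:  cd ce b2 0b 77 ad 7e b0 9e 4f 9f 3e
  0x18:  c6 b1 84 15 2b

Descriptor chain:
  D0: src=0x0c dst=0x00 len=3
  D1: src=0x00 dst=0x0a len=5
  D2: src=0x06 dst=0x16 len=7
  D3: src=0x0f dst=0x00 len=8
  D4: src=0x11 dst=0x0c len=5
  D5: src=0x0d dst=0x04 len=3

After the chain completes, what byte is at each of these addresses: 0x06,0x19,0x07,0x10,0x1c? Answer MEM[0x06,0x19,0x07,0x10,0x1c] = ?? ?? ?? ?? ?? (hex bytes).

#0 dst[0x00+3] := {0xcd,0xce,0xb2}
#1 dst[0x0a+5] := {0xcd,0xce,0xb2,0x25,0xb6}
#2 dst[0x16+7] := {0x2e,0x77,0x55,0xbb,0xcd,0xce,0xb2}
#3 dst[0x00+8] := {0x0b,0x77,0xad,0x7e,0xb0,0x9e,0x4f,0x2e}
#4 dst[0x0c+5] := {0xad,0x7e,0xb0,0x9e,0x4f}
#5 dst[0x04+3] := {0x7e,0xb0,0x9e}
query mem[0x06]=0x9e, mem[0x19]=0xbb, mem[0x07]=0x2e, mem[0x10]=0x4f, mem[0x1c]=0xb2

MEM[0x06,0x19,0x07,0x10,0x1c] = 9e bb 2e 4f b2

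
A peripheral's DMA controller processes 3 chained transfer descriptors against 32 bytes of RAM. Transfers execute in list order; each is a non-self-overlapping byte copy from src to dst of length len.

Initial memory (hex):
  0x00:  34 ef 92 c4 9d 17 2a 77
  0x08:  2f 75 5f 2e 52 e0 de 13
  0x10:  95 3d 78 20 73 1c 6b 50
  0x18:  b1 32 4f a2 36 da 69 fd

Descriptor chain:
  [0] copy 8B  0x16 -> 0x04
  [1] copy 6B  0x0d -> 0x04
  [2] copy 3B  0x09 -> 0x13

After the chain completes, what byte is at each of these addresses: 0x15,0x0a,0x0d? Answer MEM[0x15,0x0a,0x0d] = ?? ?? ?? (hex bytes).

#0 dst[0x04+8] := {0x6b,0x50,0xb1,0x32,0x4f,0xa2,0x36,0xda}
#1 dst[0x04+6] := {0xe0,0xde,0x13,0x95,0x3d,0x78}
#2 dst[0x13+3] := {0x78,0x36,0xda}
query mem[0x15]=0xda, mem[0x0a]=0x36, mem[0x0d]=0xe0

MEM[0x15,0x0a,0x0d] = da 36 e0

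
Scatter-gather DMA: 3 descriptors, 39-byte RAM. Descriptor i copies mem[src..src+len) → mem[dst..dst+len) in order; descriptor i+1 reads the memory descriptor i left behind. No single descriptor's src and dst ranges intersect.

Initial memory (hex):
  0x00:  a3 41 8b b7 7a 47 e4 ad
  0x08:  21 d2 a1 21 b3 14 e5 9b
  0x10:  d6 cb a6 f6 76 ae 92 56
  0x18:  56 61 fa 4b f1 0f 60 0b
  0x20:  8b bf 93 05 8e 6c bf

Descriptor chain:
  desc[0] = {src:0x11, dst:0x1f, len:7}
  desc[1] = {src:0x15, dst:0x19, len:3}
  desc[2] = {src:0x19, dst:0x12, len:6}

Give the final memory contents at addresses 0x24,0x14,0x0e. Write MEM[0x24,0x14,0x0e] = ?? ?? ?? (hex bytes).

  after D0: wrote 7B at 0x1f = cba6f676ae9256
  after D1: wrote 3B at 0x19 = ae9256
  after D2: wrote 6B at 0x12 = ae9256f10f60
query mem[0x24]=0x92, mem[0x14]=0x56, mem[0x0e]=0xe5

MEM[0x24,0x14,0x0e] = 92 56 e5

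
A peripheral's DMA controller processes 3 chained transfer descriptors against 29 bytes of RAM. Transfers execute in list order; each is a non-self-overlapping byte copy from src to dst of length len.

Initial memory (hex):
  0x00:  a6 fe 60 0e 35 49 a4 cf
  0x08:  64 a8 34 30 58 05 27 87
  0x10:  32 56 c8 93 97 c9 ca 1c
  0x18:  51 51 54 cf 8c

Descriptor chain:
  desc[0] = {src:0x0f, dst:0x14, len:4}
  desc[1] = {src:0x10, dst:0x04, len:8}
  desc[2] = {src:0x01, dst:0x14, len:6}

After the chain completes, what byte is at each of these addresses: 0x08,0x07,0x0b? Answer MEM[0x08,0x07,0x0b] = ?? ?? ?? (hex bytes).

MEM[0x08,0x07,0x0b] = 87 93 c8

  after D0: wrote 4B at 0x14 = 873256c8
  after D1: wrote 8B at 0x04 = 3256c893873256c8
  after D2: wrote 6B at 0x14 = fe600e3256c8
query mem[0x08]=0x87, mem[0x07]=0x93, mem[0x0b]=0xc8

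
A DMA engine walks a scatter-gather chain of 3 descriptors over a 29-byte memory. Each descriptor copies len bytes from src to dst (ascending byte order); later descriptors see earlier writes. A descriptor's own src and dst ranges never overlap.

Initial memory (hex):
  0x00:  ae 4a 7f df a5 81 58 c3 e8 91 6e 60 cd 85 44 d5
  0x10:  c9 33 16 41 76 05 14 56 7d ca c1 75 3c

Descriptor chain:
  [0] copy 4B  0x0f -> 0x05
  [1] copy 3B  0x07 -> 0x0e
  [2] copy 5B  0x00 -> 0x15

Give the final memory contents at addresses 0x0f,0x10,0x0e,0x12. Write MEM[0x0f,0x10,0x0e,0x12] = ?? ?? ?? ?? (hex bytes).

#0 dst[0x05+4] := {0xd5,0xc9,0x33,0x16}
#1 dst[0x0e+3] := {0x33,0x16,0x91}
#2 dst[0x15+5] := {0xae,0x4a,0x7f,0xdf,0xa5}
query mem[0x0f]=0x16, mem[0x10]=0x91, mem[0x0e]=0x33, mem[0x12]=0x16

MEM[0x0f,0x10,0x0e,0x12] = 16 91 33 16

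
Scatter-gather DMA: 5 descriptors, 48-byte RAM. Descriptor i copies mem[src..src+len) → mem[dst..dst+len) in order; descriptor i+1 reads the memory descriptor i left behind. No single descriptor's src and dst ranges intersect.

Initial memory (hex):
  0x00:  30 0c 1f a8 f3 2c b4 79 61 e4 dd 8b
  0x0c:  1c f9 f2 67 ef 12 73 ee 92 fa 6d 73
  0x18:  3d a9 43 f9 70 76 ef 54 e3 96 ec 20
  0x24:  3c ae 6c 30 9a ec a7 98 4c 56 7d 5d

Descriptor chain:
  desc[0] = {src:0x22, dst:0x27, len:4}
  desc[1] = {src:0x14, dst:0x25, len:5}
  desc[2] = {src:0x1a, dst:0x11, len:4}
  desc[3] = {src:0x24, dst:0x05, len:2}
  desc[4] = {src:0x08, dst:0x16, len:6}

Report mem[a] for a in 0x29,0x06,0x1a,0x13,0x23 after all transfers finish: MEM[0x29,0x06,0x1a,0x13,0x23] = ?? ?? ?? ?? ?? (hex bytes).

MEM[0x29,0x06,0x1a,0x13,0x23] = 3d 92 1c 70 20

  after D0: wrote 4B at 0x27 = ec203cae
  after D1: wrote 5B at 0x25 = 92fa6d733d
  after D2: wrote 4B at 0x11 = 43f97076
  after D3: wrote 2B at 0x05 = 3c92
  after D4: wrote 6B at 0x16 = 61e4dd8b1cf9
query mem[0x29]=0x3d, mem[0x06]=0x92, mem[0x1a]=0x1c, mem[0x13]=0x70, mem[0x23]=0x20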